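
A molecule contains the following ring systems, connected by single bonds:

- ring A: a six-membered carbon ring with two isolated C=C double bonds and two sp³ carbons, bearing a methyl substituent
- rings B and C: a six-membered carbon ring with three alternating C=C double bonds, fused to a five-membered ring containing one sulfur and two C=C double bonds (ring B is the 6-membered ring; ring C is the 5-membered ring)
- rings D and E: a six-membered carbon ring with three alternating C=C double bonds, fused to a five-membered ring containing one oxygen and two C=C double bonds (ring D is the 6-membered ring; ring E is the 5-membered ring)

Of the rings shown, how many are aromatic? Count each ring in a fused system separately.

4

Ring A has two sp³ carbons, so it is not fully conjugated — not aromatic (1,4-cyclohexadiene).
Rings B and C form a fused bicyclic system (with one sulfur) with 9 sp² atoms and 10 π electrons from ring double bonds plus a heteroatom lone pair. 10 = 4(2)+2, so the system is aromatic and both rings count as aromatic (benzothiophene).
Rings D and E form a fused bicyclic system (with one oxygen) with 9 sp² atoms and 10 π electrons from ring double bonds plus a heteroatom lone pair. 10 = 4(2)+2, so the system is aromatic and both rings count as aromatic (benzofuran).
Aromatic: B, C, D, E. Total: 4.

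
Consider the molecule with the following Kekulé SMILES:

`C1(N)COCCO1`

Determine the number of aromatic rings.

0

The SMILES encodes a six-membered saturated ring with oxygens at positions 1 and 4.
The 6-membered ring with two oxygens (1,4) has only sp³ atoms, so it is not fully conjugated — not aromatic (1,4-dioxane).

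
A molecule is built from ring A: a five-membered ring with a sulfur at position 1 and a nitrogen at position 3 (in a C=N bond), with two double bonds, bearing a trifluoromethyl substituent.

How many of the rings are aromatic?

Ring A has a continuous p-orbital overlap around the ring; 2 ring double bonds (4 π electrons) plus a heteroatom lone pair (2) give 6 π electrons. Since 6 = 4n+2 (n=1), ring A is aromatic (thiazole).

1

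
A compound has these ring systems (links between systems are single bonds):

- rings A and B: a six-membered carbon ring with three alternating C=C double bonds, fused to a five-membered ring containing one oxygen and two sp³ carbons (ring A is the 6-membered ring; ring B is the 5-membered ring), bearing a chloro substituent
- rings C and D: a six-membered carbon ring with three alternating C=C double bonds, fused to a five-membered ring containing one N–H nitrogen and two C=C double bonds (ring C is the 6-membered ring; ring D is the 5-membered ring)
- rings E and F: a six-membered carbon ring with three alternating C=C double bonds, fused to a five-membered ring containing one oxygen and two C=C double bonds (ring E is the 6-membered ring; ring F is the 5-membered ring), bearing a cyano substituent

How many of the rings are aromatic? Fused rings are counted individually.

Ring A is fully conjugated (every ring atom contributes a p orbital); 3 ring double bonds give 6 π electrons. That satisfies 4n+2 with n=1, so ring A is aromatic (benzene ring).
Ring B has two sp³ carbons, so it is not fully conjugated — not aromatic (oxolane ring).
Rings C and D form a fused bicyclic system (with one N–H) with 9 sp² atoms and 10 π electrons from ring double bonds plus a heteroatom lone pair. 10 = 4(2)+2, so the system is aromatic and both rings count as aromatic (indole).
Rings E and F form a fused bicyclic system (with one oxygen) with 9 sp² atoms and 10 π electrons from ring double bonds plus a heteroatom lone pair. 10 = 4(2)+2, so the system is aromatic and both rings count as aromatic (benzofuran).
Aromatic: A, C, D, E, F. Total: 5.

5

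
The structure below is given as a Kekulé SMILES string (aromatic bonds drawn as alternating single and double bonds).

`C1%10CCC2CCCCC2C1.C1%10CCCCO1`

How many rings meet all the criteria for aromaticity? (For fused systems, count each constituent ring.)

0

The SMILES encodes two fused six-membered saturated carbon rings; a six-membered saturated ring of five carbons and one oxygen.
The 6-membered ring has only sp³ atoms, so it is not fully conjugated — not aromatic (cyclohexane ring).
The second 6-membered ring has only sp³ atoms, so it is not fully conjugated — not aromatic (cyclohexane ring).
The 6-membered ring with one oxygen has only sp³ atoms, so it is not fully conjugated — not aromatic (tetrahydropyran).
None of the rings are aromatic. Total: 0.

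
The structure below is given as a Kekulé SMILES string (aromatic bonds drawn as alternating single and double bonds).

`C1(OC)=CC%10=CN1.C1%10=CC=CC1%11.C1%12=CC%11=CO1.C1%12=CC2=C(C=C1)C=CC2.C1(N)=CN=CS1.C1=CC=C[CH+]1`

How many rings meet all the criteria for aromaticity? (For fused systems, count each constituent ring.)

4

The SMILES encodes a five-membered ring of four carbons and one nitrogen bearing a hydrogen, with two C=C double bonds; a five-membered carbon ring with two conjugated C=C double bonds and one sp³ carbon; a five-membered ring of four carbons and one oxygen, with two C=C double bonds; a six-membered carbon ring with three alternating C=C double bonds, fused to a five-membered carbon ring containing one C=C double bond and one sp³ carbon; a five-membered ring with a sulfur at position 1 and a nitrogen at position 3 (in a C=N bond), with two double bonds; a five-membered all-carbon ring bearing a positive charge on one carbon, with two C=C double bonds.
The 5-membered ring with one N–H is planar and fully conjugated; 2 ring double bonds (4 π electrons) plus a heteroatom lone pair (2) give 6 π electrons. That satisfies 4n+2 with n=1, so it is aromatic (pyrrole).
The 5-membered ring has one sp³ carbon, so it is not fully conjugated — not aromatic (cyclopentadiene).
The 5-membered ring with one oxygen is planar and fully conjugated; 2 ring double bonds (4 π electrons) plus a heteroatom lone pair (2) give 6 π electrons. That satisfies 4n+2 with n=1, so it is aromatic (furan).
The 6-membered ring has a continuous p-orbital overlap around the ring; 3 ring double bonds give 6 π electrons. 6 = 4(1)+2, so it is aromatic (benzene ring).
The second 5-membered ring has one sp³ carbon, so it is not fully conjugated — not aromatic (cyclopentene ring).
The 5-membered ring with one sulfur and one =N– is planar and fully conjugated; 2 ring double bonds (4 π electrons) plus a heteroatom lone pair (2) give 6 π electrons. Since 6 = 4n+2 (n=1), it is aromatic (thiazole).
The third 5-membered ring has only sp² ring atoms; a planar conformation would have a fully conjugated π system of 4 electrons. But 4 = 4(1), which is 4n not 4n+2, so it is not aromatic (cyclopentadienyl cation).
4 of the 7 rings are aromatic. Total: 4.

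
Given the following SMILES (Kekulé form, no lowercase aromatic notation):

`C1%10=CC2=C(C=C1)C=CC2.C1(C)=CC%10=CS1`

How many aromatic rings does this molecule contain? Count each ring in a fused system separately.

2

The SMILES encodes a six-membered carbon ring with three alternating C=C double bonds, fused to a five-membered carbon ring containing one C=C double bond and one sp³ carbon; a five-membered ring of four carbons and one sulfur, with two C=C double bonds.
The 6-membered ring is planar and fully conjugated; 3 ring double bonds give 6 π electrons. Since 6 = 4n+2 (n=1), it is aromatic (benzene ring).
The 5-membered ring has one sp³ carbon, so it is not fully conjugated — not aromatic (cyclopentene ring).
The 5-membered ring with one sulfur is fully conjugated (every ring atom contributes a p orbital); 2 ring double bonds (4 π electrons) plus a heteroatom lone pair (2) give 6 π electrons. Since 6 = 4n+2 (n=1), it is aromatic (thiophene).
2 of the 3 rings are aromatic. Total: 2.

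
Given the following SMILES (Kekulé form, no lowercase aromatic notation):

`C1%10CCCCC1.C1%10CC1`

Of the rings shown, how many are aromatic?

0

The SMILES encodes a six-membered saturated carbon ring; a three-membered saturated carbon ring.
The 6-membered ring has only sp³ atoms, so it is not fully conjugated — not aromatic (cyclohexane).
The 3-membered ring has only sp³ atoms, so it is not fully conjugated — not aromatic (cyclopropane).
None of the rings are aromatic. Total: 0.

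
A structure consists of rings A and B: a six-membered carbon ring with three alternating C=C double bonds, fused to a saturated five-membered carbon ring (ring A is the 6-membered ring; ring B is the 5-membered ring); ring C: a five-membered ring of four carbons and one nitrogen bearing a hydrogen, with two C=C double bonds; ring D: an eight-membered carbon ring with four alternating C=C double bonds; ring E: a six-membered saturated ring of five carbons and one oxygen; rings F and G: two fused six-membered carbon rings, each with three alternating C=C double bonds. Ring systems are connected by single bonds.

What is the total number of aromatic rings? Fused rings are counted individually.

Ring A is planar and fully conjugated; 3 ring double bonds give 6 π electrons. That satisfies 4n+2 with n=1, so ring A is aromatic (benzene ring).
Ring B has three sp³ carbons, so it is not fully conjugated — not aromatic (cyclopentane ring).
Ring C has a continuous p-orbital overlap around the ring; 2 ring double bonds (4 π electrons) plus a heteroatom lone pair (2) give 6 π electrons. That satisfies 4n+2 with n=1, so ring C is aromatic (pyrrole).
Ring D has only sp² ring atoms; a planar conformation would have a fully conjugated π system of 8 electrons. But 8 = 4(2), which is 4n not 4n+2, so ring D is not aromatic (cyclooctatetraene) — cyclooctatetraene distorts into a non-planar tub to avoid antiaromaticity.
Ring E has only sp³ atoms, so it is not fully conjugated — not aromatic (tetrahydropyran).
Rings F and G form a fused bicyclic system with 10 sp² atoms and 10 π electrons from ring double bonds. 10 = 4(2)+2, so the system is aromatic and both rings count as aromatic (naphthalene).
Aromatic: A, C, F, G. Total: 4.

4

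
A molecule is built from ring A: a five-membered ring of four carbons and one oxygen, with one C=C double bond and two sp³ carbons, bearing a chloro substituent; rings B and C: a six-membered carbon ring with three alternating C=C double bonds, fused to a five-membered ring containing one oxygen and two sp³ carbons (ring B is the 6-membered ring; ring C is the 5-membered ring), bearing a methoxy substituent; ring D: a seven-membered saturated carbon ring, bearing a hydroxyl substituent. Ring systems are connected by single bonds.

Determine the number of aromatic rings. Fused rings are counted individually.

Ring A has two sp³ carbons, so it is not fully conjugated — not aromatic (2,3-dihydrofuran).
Ring B is fully conjugated (every ring atom contributes a p orbital); 3 ring double bonds give 6 π electrons. 6 = 4(1)+2, so ring B is aromatic (benzene ring).
Ring C has two sp³ carbons, so it is not fully conjugated — not aromatic (oxolane ring).
Ring D has only sp³ atoms, so it is not fully conjugated — not aromatic (cycloheptane).
Aromatic: B. Total: 1.

1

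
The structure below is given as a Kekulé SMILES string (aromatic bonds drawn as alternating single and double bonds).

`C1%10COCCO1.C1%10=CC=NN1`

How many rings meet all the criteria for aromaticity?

The SMILES encodes a six-membered saturated ring with oxygens at positions 1 and 4; a five-membered ring with two adjacent nitrogens (one bearing H, one in a double bond) and two double bonds.
The 6-membered ring with two oxygens (1,4) has only sp³ atoms, so it is not fully conjugated — not aromatic (1,4-dioxane).
The 5-membered ring with two adjacent nitrogens (one N–H, one =N–) has a continuous p-orbital overlap around the ring; 2 ring double bonds (4 π electrons) plus a heteroatom lone pair (2) give 6 π electrons. 6 = 4(1)+2, so it is aromatic (pyrazole).
1 of the 2 rings is aromatic. Total: 1.

1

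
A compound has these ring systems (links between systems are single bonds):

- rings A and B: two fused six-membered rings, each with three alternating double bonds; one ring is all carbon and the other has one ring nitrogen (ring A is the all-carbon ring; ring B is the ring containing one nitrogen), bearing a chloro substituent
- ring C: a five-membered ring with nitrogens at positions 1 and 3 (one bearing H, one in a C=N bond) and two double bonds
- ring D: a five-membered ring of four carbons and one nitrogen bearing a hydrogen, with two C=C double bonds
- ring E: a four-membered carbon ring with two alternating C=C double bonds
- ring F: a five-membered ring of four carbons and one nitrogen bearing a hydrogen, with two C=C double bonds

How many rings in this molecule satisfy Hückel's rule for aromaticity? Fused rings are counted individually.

5

Rings A and B form a fused bicyclic system (with one nitrogen) with 10 sp² atoms and 10 π electrons from ring double bonds. 10 = 4(2)+2, so the system is aromatic and both rings count as aromatic (quinoline).
Ring C is fully conjugated (every ring atom contributes a p orbital); 2 ring double bonds (4 π electrons) plus a heteroatom lone pair (2) give 6 π electrons. 6 = 4(1)+2, so ring C is aromatic (imidazole).
Ring D is planar and fully conjugated; 2 ring double bonds (4 π electrons) plus a heteroatom lone pair (2) give 6 π electrons. 6 = 4(1)+2, so ring D is aromatic (pyrrole).
Ring E has only sp² ring atoms; a planar conformation would have a fully conjugated π system of 4 electrons. But 4 = 4(1), which is 4n not 4n+2, so ring E is not aromatic (cyclobutadiene) — cyclobutadiene is antiaromatic and distorts to a rectangle.
Ring F is planar and fully conjugated; 2 ring double bonds (4 π electrons) plus a heteroatom lone pair (2) give 6 π electrons. Since 6 = 4n+2 (n=1), ring F is aromatic (pyrrole).
Aromatic: A, B, C, D, F. Total: 5.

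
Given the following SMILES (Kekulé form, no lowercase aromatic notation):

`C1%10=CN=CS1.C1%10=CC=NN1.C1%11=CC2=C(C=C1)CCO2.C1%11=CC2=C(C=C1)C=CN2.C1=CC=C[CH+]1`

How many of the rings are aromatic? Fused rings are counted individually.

The SMILES encodes a five-membered ring with a sulfur at position 1 and a nitrogen at position 3 (in a C=N bond), with two double bonds; a five-membered ring with two adjacent nitrogens (one bearing H, one in a double bond) and two double bonds; a six-membered carbon ring with three alternating C=C double bonds, fused to a five-membered ring containing one oxygen and two sp³ carbons; a six-membered carbon ring with three alternating C=C double bonds, fused to a five-membered ring containing one N–H nitrogen and two C=C double bonds; a five-membered all-carbon ring bearing a positive charge on one carbon, with two C=C double bonds.
The 5-membered ring with one sulfur and one =N– has a continuous p-orbital overlap around the ring; 2 ring double bonds (4 π electrons) plus a heteroatom lone pair (2) give 6 π electrons. Since 6 = 4n+2 (n=1), it is aromatic (thiazole).
The 5-membered ring with two adjacent nitrogens (one N–H, one =N–) has a continuous p-orbital overlap around the ring; 2 ring double bonds (4 π electrons) plus a heteroatom lone pair (2) give 6 π electrons. 6 = 4(1)+2, so it is aromatic (pyrazole).
The 6-membered ring is fully conjugated (every ring atom contributes a p orbital); 3 ring double bonds give 6 π electrons. That satisfies 4n+2 with n=1, so it is aromatic (benzene ring).
The 5-membered ring with one oxygen has two sp³ carbons, so it is not fully conjugated — not aromatic (oxolane ring).
The fused 6/5-membered bicyclic (with one N–H) is a single π system with 9 sp² atoms and 10 π electrons from ring double bonds plus a heteroatom lone pair. 10 = 4(2)+2, so the system is aromatic and both rings count as aromatic (indole).
The 5-membered ring has only sp² ring atoms; a planar conformation would have a fully conjugated π system of 4 electrons. But 4 = 4(1), which is 4n not 4n+2, so it is not aromatic (cyclopentadienyl cation).
5 of the 7 rings are aromatic. Total: 5.

5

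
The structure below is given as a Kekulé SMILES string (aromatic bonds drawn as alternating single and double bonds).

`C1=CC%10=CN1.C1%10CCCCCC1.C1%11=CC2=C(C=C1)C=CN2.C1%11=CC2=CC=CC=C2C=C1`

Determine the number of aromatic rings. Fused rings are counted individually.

The SMILES encodes a five-membered ring of four carbons and one nitrogen bearing a hydrogen, with two C=C double bonds; a seven-membered saturated carbon ring; a six-membered carbon ring with three alternating C=C double bonds, fused to a five-membered ring containing one N–H nitrogen and two C=C double bonds; two fused six-membered carbon rings, each with three alternating C=C double bonds.
The 5-membered ring with one N–H is planar and fully conjugated; 2 ring double bonds (4 π electrons) plus a heteroatom lone pair (2) give 6 π electrons. 6 = 4(1)+2, so it is aromatic (pyrrole).
The 7-membered ring has only sp³ atoms, so it is not fully conjugated — not aromatic (cycloheptane).
The fused 6/5-membered bicyclic (with one N–H) is a single π system with 9 sp² atoms and 10 π electrons from ring double bonds plus a heteroatom lone pair. 10 = 4(2)+2, so the system is aromatic and both rings count as aromatic (indole).
The fused 6/6-membered bicyclic is a single π system with 10 sp² atoms and 10 π electrons from ring double bonds. 10 = 4(2)+2, so the system is aromatic and both rings count as aromatic (naphthalene).
5 of the 6 rings are aromatic. Total: 5.

5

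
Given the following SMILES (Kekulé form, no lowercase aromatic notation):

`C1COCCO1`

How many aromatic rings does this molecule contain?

The SMILES encodes a six-membered saturated ring with oxygens at positions 1 and 4.
The 6-membered ring with two oxygens (1,4) has only sp³ atoms, so it is not fully conjugated — not aromatic (1,4-dioxane).

0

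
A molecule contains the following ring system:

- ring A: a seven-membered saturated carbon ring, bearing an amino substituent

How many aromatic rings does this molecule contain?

0

Ring A has only sp³ atoms, so it is not fully conjugated — not aromatic (cycloheptane).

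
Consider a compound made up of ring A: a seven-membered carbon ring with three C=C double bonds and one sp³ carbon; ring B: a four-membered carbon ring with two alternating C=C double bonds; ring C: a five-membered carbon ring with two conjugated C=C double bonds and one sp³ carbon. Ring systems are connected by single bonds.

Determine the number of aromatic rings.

Ring A has one sp³ carbon, so it is not fully conjugated — not aromatic (cycloheptatriene).
Ring B has only sp² ring atoms; a planar conformation would have a fully conjugated π system of 4 electrons. But 4 = 4(1), which is 4n not 4n+2, so ring B is not aromatic (cyclobutadiene) — cyclobutadiene is antiaromatic and distorts to a rectangle.
Ring C has one sp³ carbon, so it is not fully conjugated — not aromatic (cyclopentadiene).
No ring is aromatic. Total: 0.

0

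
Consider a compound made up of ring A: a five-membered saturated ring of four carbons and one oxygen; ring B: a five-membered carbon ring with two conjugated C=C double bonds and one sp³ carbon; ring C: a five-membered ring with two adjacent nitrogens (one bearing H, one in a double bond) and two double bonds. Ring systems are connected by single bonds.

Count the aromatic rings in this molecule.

1

Ring A has only sp³ atoms, so it is not fully conjugated — not aromatic (tetrahydrofuran).
Ring B has one sp³ carbon, so it is not fully conjugated — not aromatic (cyclopentadiene).
Ring C has a continuous p-orbital overlap around the ring; 2 ring double bonds (4 π electrons) plus a heteroatom lone pair (2) give 6 π electrons. Since 6 = 4n+2 (n=1), ring C is aromatic (pyrazole).
Aromatic: C. Total: 1.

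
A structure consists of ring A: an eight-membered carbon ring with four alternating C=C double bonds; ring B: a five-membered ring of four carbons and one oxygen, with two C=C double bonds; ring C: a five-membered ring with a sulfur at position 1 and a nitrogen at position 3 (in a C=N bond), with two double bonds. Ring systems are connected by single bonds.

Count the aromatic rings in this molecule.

Ring A has only sp² ring atoms; a planar conformation would have a fully conjugated π system of 8 electrons. But 8 = 4(2), which is 4n not 4n+2, so ring A is not aromatic (cyclooctatetraene) — cyclooctatetraene distorts into a non-planar tub to avoid antiaromaticity.
Ring B is fully conjugated (every ring atom contributes a p orbital); 2 ring double bonds (4 π electrons) plus a heteroatom lone pair (2) give 6 π electrons. That satisfies 4n+2 with n=1, so ring B is aromatic (furan).
Ring C is fully conjugated (every ring atom contributes a p orbital); 2 ring double bonds (4 π electrons) plus a heteroatom lone pair (2) give 6 π electrons. 6 = 4(1)+2, so ring C is aromatic (thiazole).
Aromatic: B, C. Total: 2.

2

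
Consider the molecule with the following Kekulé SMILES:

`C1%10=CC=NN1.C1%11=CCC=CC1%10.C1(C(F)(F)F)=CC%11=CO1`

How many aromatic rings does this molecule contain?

The SMILES encodes a five-membered ring with two adjacent nitrogens (one bearing H, one in a double bond) and two double bonds; a six-membered carbon ring with two isolated C=C double bonds and two sp³ carbons; a five-membered ring of four carbons and one oxygen, with two C=C double bonds.
The 5-membered ring with two adjacent nitrogens (one N–H, one =N–) has a continuous p-orbital overlap around the ring; 2 ring double bonds (4 π electrons) plus a heteroatom lone pair (2) give 6 π electrons. Since 6 = 4n+2 (n=1), it is aromatic (pyrazole).
The 6-membered ring has two sp³ carbons, so it is not fully conjugated — not aromatic (1,4-cyclohexadiene).
The 5-membered ring with one oxygen is planar and fully conjugated; 2 ring double bonds (4 π electrons) plus a heteroatom lone pair (2) give 6 π electrons. Since 6 = 4n+2 (n=1), it is aromatic (furan).
2 of the 3 rings are aromatic. Total: 2.

2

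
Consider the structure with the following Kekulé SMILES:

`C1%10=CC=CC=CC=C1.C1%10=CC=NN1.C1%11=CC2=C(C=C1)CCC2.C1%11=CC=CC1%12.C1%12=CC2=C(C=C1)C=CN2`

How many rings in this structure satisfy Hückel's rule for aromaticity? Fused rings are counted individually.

4

The SMILES encodes an eight-membered carbon ring with four alternating C=C double bonds; a five-membered ring with two adjacent nitrogens (one bearing H, one in a double bond) and two double bonds; a six-membered carbon ring with three alternating C=C double bonds, fused to a saturated five-membered carbon ring; a five-membered carbon ring with two conjugated C=C double bonds and one sp³ carbon; a six-membered carbon ring with three alternating C=C double bonds, fused to a five-membered ring containing one N–H nitrogen and two C=C double bonds.
The 8-membered ring has only sp² ring atoms; a planar conformation would have a fully conjugated π system of 8 electrons. But 8 = 4(2), which is 4n not 4n+2, so it is not aromatic (cyclooctatetraene) — cyclooctatetraene distorts into a non-planar tub to avoid antiaromaticity.
The 5-membered ring with two adjacent nitrogens (one N–H, one =N–) is planar and fully conjugated; 2 ring double bonds (4 π electrons) plus a heteroatom lone pair (2) give 6 π electrons. That satisfies 4n+2 with n=1, so it is aromatic (pyrazole).
The 6-membered ring has a continuous p-orbital overlap around the ring; 3 ring double bonds give 6 π electrons. Since 6 = 4n+2 (n=1), it is aromatic (benzene ring).
The 5-membered ring has three sp³ carbons, so it is not fully conjugated — not aromatic (cyclopentane ring).
The second 5-membered ring has one sp³ carbon, so it is not fully conjugated — not aromatic (cyclopentadiene).
The fused 6/5-membered bicyclic (with one N–H) is a single π system with 9 sp² atoms and 10 π electrons from ring double bonds plus a heteroatom lone pair. 10 = 4(2)+2, so the system is aromatic and both rings count as aromatic (indole).
4 of the 7 rings are aromatic. Total: 4.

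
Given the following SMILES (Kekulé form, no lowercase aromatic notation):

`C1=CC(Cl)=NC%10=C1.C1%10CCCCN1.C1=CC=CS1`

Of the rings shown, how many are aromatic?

The SMILES encodes a six-membered ring of five carbons and one nitrogen with three alternating double bonds; a six-membered saturated ring of five carbons and one N–H nitrogen; a five-membered ring of four carbons and one sulfur, with two C=C double bonds.
The 6-membered ring with one nitrogen has a continuous p-orbital overlap around the ring; 3 ring double bonds give 6 π electrons. Since 6 = 4n+2 (n=1), it is aromatic (pyridine).
The 6-membered ring with one N–H has only sp³ atoms, so it is not fully conjugated — not aromatic (piperidine).
The 5-membered ring with one sulfur is fully conjugated (every ring atom contributes a p orbital); 2 ring double bonds (4 π electrons) plus a heteroatom lone pair (2) give 6 π electrons. Since 6 = 4n+2 (n=1), it is aromatic (thiophene).
2 of the 3 rings are aromatic. Total: 2.

2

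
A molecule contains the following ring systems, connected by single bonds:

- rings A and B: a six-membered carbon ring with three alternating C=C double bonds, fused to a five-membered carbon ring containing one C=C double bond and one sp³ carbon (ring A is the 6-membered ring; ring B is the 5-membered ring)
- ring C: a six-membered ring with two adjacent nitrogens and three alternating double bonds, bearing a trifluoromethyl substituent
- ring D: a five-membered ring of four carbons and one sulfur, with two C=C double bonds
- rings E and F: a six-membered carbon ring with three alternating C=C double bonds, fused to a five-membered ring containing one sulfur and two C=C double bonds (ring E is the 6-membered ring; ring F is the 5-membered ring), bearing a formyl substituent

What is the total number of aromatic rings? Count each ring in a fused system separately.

Ring A is fully conjugated (every ring atom contributes a p orbital); 3 ring double bonds give 6 π electrons. 6 = 4(1)+2, so ring A is aromatic (benzene ring).
Ring B has one sp³ carbon, so it is not fully conjugated — not aromatic (cyclopentene ring).
Ring C has a continuous p-orbital overlap around the ring; 3 ring double bonds give 6 π electrons. Since 6 = 4n+2 (n=1), ring C is aromatic (pyridazine).
Ring D is fully conjugated (every ring atom contributes a p orbital); 2 ring double bonds (4 π electrons) plus a heteroatom lone pair (2) give 6 π electrons. 6 = 4(1)+2, so ring D is aromatic (thiophene).
Rings E and F form a fused bicyclic system (with one sulfur) with 9 sp² atoms and 10 π electrons from ring double bonds plus a heteroatom lone pair. 10 = 4(2)+2, so the system is aromatic and both rings count as aromatic (benzothiophene).
Aromatic: A, C, D, E, F. Total: 5.

5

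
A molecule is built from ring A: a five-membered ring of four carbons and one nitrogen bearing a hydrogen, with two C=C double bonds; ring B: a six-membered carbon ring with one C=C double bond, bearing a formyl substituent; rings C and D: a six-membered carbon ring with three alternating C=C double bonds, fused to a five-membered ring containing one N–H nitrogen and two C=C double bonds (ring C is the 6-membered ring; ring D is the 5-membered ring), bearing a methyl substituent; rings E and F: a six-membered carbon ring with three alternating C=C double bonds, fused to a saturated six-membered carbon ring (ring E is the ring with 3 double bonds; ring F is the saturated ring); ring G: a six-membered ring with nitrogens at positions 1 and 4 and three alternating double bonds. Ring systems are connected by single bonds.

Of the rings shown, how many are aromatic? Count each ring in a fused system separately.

5

Ring A is fully conjugated (every ring atom contributes a p orbital); 2 ring double bonds (4 π electrons) plus a heteroatom lone pair (2) give 6 π electrons. 6 = 4(1)+2, so ring A is aromatic (pyrrole).
Ring B has four sp³ carbons, so it is not fully conjugated — not aromatic (cyclohexene).
Rings C and D form a fused bicyclic system (with one N–H) with 9 sp² atoms and 10 π electrons from ring double bonds plus a heteroatom lone pair. 10 = 4(2)+2, so the system is aromatic and both rings count as aromatic (indole).
Ring E is planar and fully conjugated; 3 ring double bonds give 6 π electrons. 6 = 4(1)+2, so ring E is aromatic (benzene ring).
Ring F has four sp³ carbons, so it is not fully conjugated — not aromatic (cyclohexane ring).
Ring G has a continuous p-orbital overlap around the ring; 3 ring double bonds give 6 π electrons. 6 = 4(1)+2, so ring G is aromatic (pyrazine).
Aromatic: A, C, D, E, G. Total: 5.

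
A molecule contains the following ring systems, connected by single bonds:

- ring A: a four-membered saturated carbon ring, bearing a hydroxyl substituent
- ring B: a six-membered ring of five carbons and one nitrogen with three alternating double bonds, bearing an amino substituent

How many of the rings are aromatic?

Ring A has only sp³ atoms, so it is not fully conjugated — not aromatic (cyclobutane).
Ring B has a continuous p-orbital overlap around the ring; 3 ring double bonds give 6 π electrons. Since 6 = 4n+2 (n=1), ring B is aromatic (pyridine).
Aromatic: B. Total: 1.

1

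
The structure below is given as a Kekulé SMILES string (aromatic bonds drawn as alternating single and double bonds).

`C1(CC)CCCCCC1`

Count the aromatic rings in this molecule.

The SMILES encodes a seven-membered saturated carbon ring.
The 7-membered ring has only sp³ atoms, so it is not fully conjugated — not aromatic (cycloheptane).

0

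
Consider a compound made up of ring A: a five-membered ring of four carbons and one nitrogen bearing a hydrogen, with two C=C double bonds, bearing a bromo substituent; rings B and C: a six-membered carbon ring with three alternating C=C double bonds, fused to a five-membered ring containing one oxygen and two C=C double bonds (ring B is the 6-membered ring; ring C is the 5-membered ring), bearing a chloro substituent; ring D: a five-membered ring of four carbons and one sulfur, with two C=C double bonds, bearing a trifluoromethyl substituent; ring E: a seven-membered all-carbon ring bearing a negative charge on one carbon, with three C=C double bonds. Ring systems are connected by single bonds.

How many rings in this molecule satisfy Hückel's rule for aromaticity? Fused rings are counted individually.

4

Ring A has a continuous p-orbital overlap around the ring; 2 ring double bonds (4 π electrons) plus a heteroatom lone pair (2) give 6 π electrons. That satisfies 4n+2 with n=1, so ring A is aromatic (pyrrole).
Rings B and C form a fused bicyclic system (with one oxygen) with 9 sp² atoms and 10 π electrons from ring double bonds plus a heteroatom lone pair. 10 = 4(2)+2, so the system is aromatic and both rings count as aromatic (benzofuran).
Ring D is fully conjugated (every ring atom contributes a p orbital); 2 ring double bonds (4 π electrons) plus a heteroatom lone pair (2) give 6 π electrons. That satisfies 4n+2 with n=1, so ring D is aromatic (thiophene).
Ring E has only sp² ring atoms; a planar conformation would have a fully conjugated π system of 8 electrons. But 8 = 4(2), which is 4n not 4n+2, so ring E is not aromatic (cycloheptatrienyl anion).
Aromatic: A, B, C, D. Total: 4.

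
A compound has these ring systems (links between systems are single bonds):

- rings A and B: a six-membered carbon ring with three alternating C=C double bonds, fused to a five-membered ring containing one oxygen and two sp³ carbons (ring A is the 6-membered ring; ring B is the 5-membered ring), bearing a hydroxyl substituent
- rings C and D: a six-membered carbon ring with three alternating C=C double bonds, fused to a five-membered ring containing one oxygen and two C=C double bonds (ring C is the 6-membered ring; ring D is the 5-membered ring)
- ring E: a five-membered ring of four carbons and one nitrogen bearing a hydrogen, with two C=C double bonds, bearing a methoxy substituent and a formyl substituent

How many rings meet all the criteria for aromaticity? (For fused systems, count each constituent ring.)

Ring A has a continuous p-orbital overlap around the ring; 3 ring double bonds give 6 π electrons. That satisfies 4n+2 with n=1, so ring A is aromatic (benzene ring).
Ring B has two sp³ carbons, so it is not fully conjugated — not aromatic (oxolane ring).
Rings C and D form a fused bicyclic system (with one oxygen) with 9 sp² atoms and 10 π electrons from ring double bonds plus a heteroatom lone pair. 10 = 4(2)+2, so the system is aromatic and both rings count as aromatic (benzofuran).
Ring E is fully conjugated (every ring atom contributes a p orbital); 2 ring double bonds (4 π electrons) plus a heteroatom lone pair (2) give 6 π electrons. Since 6 = 4n+2 (n=1), ring E is aromatic (pyrrole).
Aromatic: A, C, D, E. Total: 4.

4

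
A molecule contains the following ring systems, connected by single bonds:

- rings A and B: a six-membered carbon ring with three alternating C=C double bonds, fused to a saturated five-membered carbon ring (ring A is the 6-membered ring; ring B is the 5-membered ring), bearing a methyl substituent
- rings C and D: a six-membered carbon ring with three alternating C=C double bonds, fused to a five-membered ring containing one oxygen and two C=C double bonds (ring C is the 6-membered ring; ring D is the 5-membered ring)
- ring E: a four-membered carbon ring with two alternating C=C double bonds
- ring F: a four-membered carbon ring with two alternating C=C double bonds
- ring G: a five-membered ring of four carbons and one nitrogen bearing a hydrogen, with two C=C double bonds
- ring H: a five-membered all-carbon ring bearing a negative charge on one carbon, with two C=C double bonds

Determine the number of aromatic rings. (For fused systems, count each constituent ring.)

5

Ring A is planar and fully conjugated; 3 ring double bonds give 6 π electrons. 6 = 4(1)+2, so ring A is aromatic (benzene ring).
Ring B has three sp³ carbons, so it is not fully conjugated — not aromatic (cyclopentane ring).
Rings C and D form a fused bicyclic system (with one oxygen) with 9 sp² atoms and 10 π electrons from ring double bonds plus a heteroatom lone pair. 10 = 4(2)+2, so the system is aromatic and both rings count as aromatic (benzofuran).
Ring E has only sp² ring atoms; a planar conformation would have a fully conjugated π system of 4 electrons. But 4 = 4(1), which is 4n not 4n+2, so ring E is not aromatic (cyclobutadiene) — cyclobutadiene is antiaromatic and distorts to a rectangle.
Ring F has only sp² ring atoms; a planar conformation would have a fully conjugated π system of 4 electrons. But 4 = 4(1), which is 4n not 4n+2, so ring F is not aromatic (cyclobutadiene) — cyclobutadiene is antiaromatic and distorts to a rectangle.
Ring G has a continuous p-orbital overlap around the ring; 2 ring double bonds (4 π electrons) plus a heteroatom lone pair (2) give 6 π electrons. Since 6 = 4n+2 (n=1), ring G is aromatic (pyrrole).
Ring H has a continuous p-orbital overlap around the ring; 2 ring double bonds (4 π electrons) plus the carbanion lone pair (2) give 6 π electrons. Since 6 = 4n+2 (n=1), ring H is aromatic (cyclopentadienyl anion).
Aromatic: A, C, D, G, H. Total: 5.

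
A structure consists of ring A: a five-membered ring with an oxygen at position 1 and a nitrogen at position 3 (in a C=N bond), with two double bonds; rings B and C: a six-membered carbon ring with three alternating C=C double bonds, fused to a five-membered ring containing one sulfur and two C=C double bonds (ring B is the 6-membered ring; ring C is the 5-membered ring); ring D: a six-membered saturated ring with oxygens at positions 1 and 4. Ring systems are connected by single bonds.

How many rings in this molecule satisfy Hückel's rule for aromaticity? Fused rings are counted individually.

Ring A is planar and fully conjugated; 2 ring double bonds (4 π electrons) plus a heteroatom lone pair (2) give 6 π electrons. 6 = 4(1)+2, so ring A is aromatic (oxazole).
Rings B and C form a fused bicyclic system (with one sulfur) with 9 sp² atoms and 10 π electrons from ring double bonds plus a heteroatom lone pair. 10 = 4(2)+2, so the system is aromatic and both rings count as aromatic (benzothiophene).
Ring D has only sp³ atoms, so it is not fully conjugated — not aromatic (1,4-dioxane).
Aromatic: A, B, C. Total: 3.

3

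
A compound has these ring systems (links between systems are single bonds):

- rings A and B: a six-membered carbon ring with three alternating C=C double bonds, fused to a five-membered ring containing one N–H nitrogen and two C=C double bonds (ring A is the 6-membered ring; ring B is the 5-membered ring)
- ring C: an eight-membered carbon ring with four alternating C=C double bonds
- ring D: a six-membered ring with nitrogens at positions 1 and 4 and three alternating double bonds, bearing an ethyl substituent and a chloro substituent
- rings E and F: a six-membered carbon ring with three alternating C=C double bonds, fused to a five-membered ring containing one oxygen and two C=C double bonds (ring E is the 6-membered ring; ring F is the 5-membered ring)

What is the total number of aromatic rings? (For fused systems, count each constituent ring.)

Rings A and B form a fused bicyclic system (with one N–H) with 9 sp² atoms and 10 π electrons from ring double bonds plus a heteroatom lone pair. 10 = 4(2)+2, so the system is aromatic and both rings count as aromatic (indole).
Ring C has only sp² ring atoms; a planar conformation would have a fully conjugated π system of 8 electrons. But 8 = 4(2), which is 4n not 4n+2, so ring C is not aromatic (cyclooctatetraene) — cyclooctatetraene distorts into a non-planar tub to avoid antiaromaticity.
Ring D has a continuous p-orbital overlap around the ring; 3 ring double bonds give 6 π electrons. Since 6 = 4n+2 (n=1), ring D is aromatic (pyrazine).
Rings E and F form a fused bicyclic system (with one oxygen) with 9 sp² atoms and 10 π electrons from ring double bonds plus a heteroatom lone pair. 10 = 4(2)+2, so the system is aromatic and both rings count as aromatic (benzofuran).
Aromatic: A, B, D, E, F. Total: 5.

5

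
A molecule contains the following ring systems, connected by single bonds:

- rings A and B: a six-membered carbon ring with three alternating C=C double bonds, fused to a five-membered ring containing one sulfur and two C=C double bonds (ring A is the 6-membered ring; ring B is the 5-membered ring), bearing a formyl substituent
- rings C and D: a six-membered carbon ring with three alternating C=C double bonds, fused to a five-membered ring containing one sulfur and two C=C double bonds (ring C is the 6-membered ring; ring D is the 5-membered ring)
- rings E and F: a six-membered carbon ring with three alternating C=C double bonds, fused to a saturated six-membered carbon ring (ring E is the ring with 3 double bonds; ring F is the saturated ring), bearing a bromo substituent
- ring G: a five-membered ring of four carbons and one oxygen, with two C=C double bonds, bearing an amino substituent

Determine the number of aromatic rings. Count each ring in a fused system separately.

Rings A and B form a fused bicyclic system (with one sulfur) with 9 sp² atoms and 10 π electrons from ring double bonds plus a heteroatom lone pair. 10 = 4(2)+2, so the system is aromatic and both rings count as aromatic (benzothiophene).
Rings C and D form a fused bicyclic system (with one sulfur) with 9 sp² atoms and 10 π electrons from ring double bonds plus a heteroatom lone pair. 10 = 4(2)+2, so the system is aromatic and both rings count as aromatic (benzothiophene).
Ring E is planar and fully conjugated; 3 ring double bonds give 6 π electrons. 6 = 4(1)+2, so ring E is aromatic (benzene ring).
Ring F has four sp³ carbons, so it is not fully conjugated — not aromatic (cyclohexane ring).
Ring G has a continuous p-orbital overlap around the ring; 2 ring double bonds (4 π electrons) plus a heteroatom lone pair (2) give 6 π electrons. 6 = 4(1)+2, so ring G is aromatic (furan).
Aromatic: A, B, C, D, E, G. Total: 6.

6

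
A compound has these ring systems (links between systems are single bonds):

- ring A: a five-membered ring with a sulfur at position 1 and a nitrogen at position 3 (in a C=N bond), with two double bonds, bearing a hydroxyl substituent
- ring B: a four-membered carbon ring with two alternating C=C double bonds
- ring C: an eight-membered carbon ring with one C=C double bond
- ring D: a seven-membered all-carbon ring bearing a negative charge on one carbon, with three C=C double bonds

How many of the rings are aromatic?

1

Ring A is fully conjugated (every ring atom contributes a p orbital); 2 ring double bonds (4 π electrons) plus a heteroatom lone pair (2) give 6 π electrons. That satisfies 4n+2 with n=1, so ring A is aromatic (thiazole).
Ring B has only sp² ring atoms; a planar conformation would have a fully conjugated π system of 4 electrons. But 4 = 4(1), which is 4n not 4n+2, so ring B is not aromatic (cyclobutadiene) — cyclobutadiene is antiaromatic and distorts to a rectangle.
Ring C has six sp³ carbons, so it is not fully conjugated — not aromatic (cyclooctene).
Ring D has only sp² ring atoms; a planar conformation would have a fully conjugated π system of 8 electrons. But 8 = 4(2), which is 4n not 4n+2, so ring D is not aromatic (cycloheptatrienyl anion).
Aromatic: A. Total: 1.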